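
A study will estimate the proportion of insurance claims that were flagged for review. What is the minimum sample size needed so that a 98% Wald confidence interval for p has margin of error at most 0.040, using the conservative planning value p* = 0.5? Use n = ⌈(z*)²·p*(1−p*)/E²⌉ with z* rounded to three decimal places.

n = 846

The 98% critical value is z* = 2.326.
p*(1−p*) = 0.2500.
(z*)²·p*(1−p*)/E² = 5.410276·0.2500/0.001600 = 845.356.
Rounding up, n = 846.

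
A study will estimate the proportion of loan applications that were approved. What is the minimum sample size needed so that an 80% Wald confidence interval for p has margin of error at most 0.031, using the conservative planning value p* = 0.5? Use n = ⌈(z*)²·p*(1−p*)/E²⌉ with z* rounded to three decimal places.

n = 428

For 80% confidence, z* = 1.282.
p*(1−p*) = 0.2500.
Required n before rounding: 1.643524 × 0.2500 / 0.031² = 427.556.
⌈427.556⌉ = 428.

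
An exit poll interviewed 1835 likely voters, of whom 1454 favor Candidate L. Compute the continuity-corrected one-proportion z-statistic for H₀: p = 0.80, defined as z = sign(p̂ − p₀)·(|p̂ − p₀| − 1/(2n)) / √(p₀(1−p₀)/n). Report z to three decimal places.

z = -0.788

The sample proportion is 1454/1835 = 0.79237. p̂ − p₀ = -0.007629.
Continuity correction 1/(2n) = 1/3670 = 0.000272.
Corrected numerator: |-0.007629| − 0.000272 = 0.007357.
Null standard error: √(0.80·0.20/1835) = √0.000087193 = 0.009338.
z = (−)0.007357/0.009338 = -0.788.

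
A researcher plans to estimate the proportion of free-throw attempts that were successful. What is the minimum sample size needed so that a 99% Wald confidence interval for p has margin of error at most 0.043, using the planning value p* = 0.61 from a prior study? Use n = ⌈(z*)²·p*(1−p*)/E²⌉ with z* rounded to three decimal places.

z* = 2.576 at the 99% level.
p*(1−p*) = 0.2379.
Required n before rounding: 6.635776 × 0.2379 / 0.043² = 853.786.
Rounding up, n = 854.

n = 854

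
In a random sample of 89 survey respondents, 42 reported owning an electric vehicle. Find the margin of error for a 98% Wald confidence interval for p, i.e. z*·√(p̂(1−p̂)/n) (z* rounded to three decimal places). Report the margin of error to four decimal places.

ME = 0.1231

p̂ = 42/89 = 0.47191.
SE(p̂) = √(0.47191·0.52809/89) = 0.052916.
For 98% confidence, z* = 2.326.
So ME = 0.1231.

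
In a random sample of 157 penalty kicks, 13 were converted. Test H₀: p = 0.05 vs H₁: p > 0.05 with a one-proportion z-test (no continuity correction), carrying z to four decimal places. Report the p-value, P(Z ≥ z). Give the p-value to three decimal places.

With x = 13 successes in n = 157, p̂ = 0.08280.
Under H₀, SE = √(p₀(1−p₀)/n) = √(0.05·0.95/157) = √0.000302548 = 0.017394.
z = (p̂ − p₀)/SE = (13/157 − 0.05)/0.017394 ≈ 1.8859.
p-value = P(Z ≥ z) with z = 1.8859 → 0.030.

p-value = 0.030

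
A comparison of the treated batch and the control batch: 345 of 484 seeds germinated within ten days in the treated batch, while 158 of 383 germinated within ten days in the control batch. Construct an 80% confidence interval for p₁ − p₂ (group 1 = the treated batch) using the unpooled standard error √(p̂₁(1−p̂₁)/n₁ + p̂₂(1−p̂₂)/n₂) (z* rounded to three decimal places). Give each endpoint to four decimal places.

p̂₁ = 0.71281, p̂₂ = 0.41253, so the observed difference is 0.30028.
Unpooled SE = √(p̂₁(1−p̂₁)/n₁ + p̂₂(1−p̂₂)/n₂) = √(0.000422959 + 0.000632766) = 0.032492.
For 80% confidence, z* = 1.282. Margin = 1.282·0.032492 = 0.04165.
So the interval runs from 0.2586 to 0.3419.

(0.2586, 0.3419)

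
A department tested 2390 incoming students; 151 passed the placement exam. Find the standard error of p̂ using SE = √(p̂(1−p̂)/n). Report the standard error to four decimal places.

The sample proportion is 151/2390 = 0.06318.
p̂(1−p̂) = 0.059188.
SE = √(0.059188/2390) = √0.000024765 = 0.0050.

SE = 0.0050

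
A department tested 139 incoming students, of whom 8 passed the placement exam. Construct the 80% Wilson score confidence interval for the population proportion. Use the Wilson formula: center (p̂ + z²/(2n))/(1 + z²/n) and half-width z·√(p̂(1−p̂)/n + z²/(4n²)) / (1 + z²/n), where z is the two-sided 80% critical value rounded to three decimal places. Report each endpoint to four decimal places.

Here p̂ = 8/139 = 0.05755 and z = 1.282 (z² = 1.643524).
1 + z²/n = 1.011824.
Adjusted center: (0.05755 + z²/(2n))/1.011824 = 0.06272.
Radicand: p̂(1−p̂)/n + z²/(4n²) = 0.000390227 + 0.000021266 = 0.000411493.
Half-width = 1.282·√0.000411493/1.011824 = 0.02570.
So the interval runs from 0.0370 to 0.0884.

(0.0370, 0.0884)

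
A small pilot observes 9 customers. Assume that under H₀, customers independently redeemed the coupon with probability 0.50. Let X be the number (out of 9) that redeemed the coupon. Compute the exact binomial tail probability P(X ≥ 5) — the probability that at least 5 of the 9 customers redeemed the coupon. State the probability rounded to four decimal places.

X is binomial with n = 9 and p = 0.50.
P(X ≥ 5) = Σ_{j=5}^{9} C(9,j)·0.50^j·0.50^{9−j}.
= 0.246094 + 0.164062 + 0.070312 + 0.017578 + 0.001953 = 0.5000.

P = 0.5000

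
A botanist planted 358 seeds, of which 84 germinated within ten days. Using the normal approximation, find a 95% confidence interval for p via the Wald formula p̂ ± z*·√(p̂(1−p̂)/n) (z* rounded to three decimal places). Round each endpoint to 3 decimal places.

p̂ = 84/358 = 0.23464.
SE = √(p̂(1−p̂)/n) = √(0.179582/358) = 0.022397.
For 95% confidence, z* = 1.960.
Margin of error: 1.960 × 0.022397 = 0.04390.
CI: 0.23464 ± 0.04390 = (0.191, 0.279).

(0.191, 0.279)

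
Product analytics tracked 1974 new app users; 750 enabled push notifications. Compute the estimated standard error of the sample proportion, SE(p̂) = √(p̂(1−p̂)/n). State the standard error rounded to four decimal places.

With x = 750 successes in n = 1974, p̂ = 0.37994.
p̂(1−p̂) = 0.37994·0.62006 = 0.235586.
SE = √(0.235586/1974) = 0.0109.

SE = 0.0109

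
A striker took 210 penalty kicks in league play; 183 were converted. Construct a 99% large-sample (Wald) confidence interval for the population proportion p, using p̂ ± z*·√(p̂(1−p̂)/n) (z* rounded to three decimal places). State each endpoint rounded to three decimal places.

(0.812, 0.931)

Sample proportion p̂ = 183/210 = 0.87143.
SE(p̂) = √(0.87143·0.12857/210) = 0.023098.
z* = 2.576 at the 99% level.
Margin = 2.576·0.023098 = 0.05950.
So the interval runs from 0.812 to 0.931.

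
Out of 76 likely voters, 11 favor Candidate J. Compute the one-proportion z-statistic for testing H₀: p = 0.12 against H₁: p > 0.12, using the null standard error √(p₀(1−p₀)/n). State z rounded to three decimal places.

z = 0.664

The sample proportion is 11/76 = 0.14474.
Under H₀, SE = √(p₀(1−p₀)/n) = √(0.12·0.88/76) = √0.001389474 = 0.037276.
z = (p̂ − p₀)/SE = (0.14474 − 0.12)/0.037276 = 0.664.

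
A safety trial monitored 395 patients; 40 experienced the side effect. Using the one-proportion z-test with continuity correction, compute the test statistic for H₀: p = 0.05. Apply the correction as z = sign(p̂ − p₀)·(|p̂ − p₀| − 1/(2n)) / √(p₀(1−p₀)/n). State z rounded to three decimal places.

p̂ = 40/395 = 0.10127. p̂ − p₀ = 0.051266.
Continuity correction 1/(2n) = 1/790 = 0.001266.
Corrected numerator: |0.051266| − 0.001266 = 0.050000.
Null standard error: √(0.05·0.95/395) = √0.000120253 = 0.010966.
z = (+)0.050000/0.010966 = 4.560.

z = 4.560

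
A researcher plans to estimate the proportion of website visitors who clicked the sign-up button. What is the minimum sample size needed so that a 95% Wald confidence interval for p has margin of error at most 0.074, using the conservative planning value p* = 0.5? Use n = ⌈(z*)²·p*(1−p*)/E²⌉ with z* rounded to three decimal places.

n = 176

z* = 1.960 at the 95% level.
p*(1−p*) = 0.50·0.50 = 0.2500.
Required n before rounding: 3.841600 × 0.2500 / 0.074² = 175.383.
⌈175.383⌉ = 176.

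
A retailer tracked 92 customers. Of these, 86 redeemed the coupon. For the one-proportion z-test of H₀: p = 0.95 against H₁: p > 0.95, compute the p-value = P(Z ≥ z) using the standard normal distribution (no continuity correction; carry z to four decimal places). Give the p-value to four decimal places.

p-value = 0.7485

p̂ = 86/92 = 0.93478.
Under H₀, SE = √(p₀(1−p₀)/n) = √(0.95·0.05/92) = √0.000516304 = 0.022722.
z = (p̂ − p₀)/SE = (86/92 − 0.95)/0.022722 ≈ -0.6697.
p-value = P(Z ≥ z) with z = -0.6697 → 0.7485.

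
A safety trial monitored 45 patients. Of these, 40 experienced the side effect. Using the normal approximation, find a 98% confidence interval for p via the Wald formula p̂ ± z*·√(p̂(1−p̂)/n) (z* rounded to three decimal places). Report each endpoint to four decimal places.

p̂ = 40/45 = 0.88889.
SE(p̂) = √(0.88889·0.11111/45) = 0.046849.
The 98% critical value is z* = 2.326.
Margin of error: 2.326 × 0.046849 = 0.10897.
Interval: 0.88889 ± 0.10897 → (0.7799, 0.9979).

(0.7799, 0.9979)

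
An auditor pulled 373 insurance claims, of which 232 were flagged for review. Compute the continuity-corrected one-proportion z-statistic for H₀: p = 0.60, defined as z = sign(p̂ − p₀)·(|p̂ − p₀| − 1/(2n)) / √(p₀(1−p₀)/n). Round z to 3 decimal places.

With x = 232 successes in n = 373, p̂ = 0.62198. p̂ − p₀ = 0.021984.
1/(2n) = 0.001340.
Corrected numerator: |0.021984| − 0.001340 = 0.020644.
Under H₀, SE = √(p₀(1−p₀)/n) = √(0.60·0.40/373) = √0.000643432 = 0.025366.
z = +0.020644/0.025366 = 0.814.

z = 0.814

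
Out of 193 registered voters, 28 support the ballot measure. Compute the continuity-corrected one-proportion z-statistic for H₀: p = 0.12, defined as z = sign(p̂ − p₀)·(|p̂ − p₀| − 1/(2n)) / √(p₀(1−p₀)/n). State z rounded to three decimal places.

Sample proportion p̂ = 28/193 = 0.14508. p̂ − p₀ = 0.025078.
Continuity correction 1/(2n) = 1/386 = 0.002591.
Corrected numerator: |0.025078| − 0.002591 = 0.022487.
Null standard error: √(0.12·0.88/193) = √0.000547150 = 0.023391.
z = +0.022487/0.023391 = 0.961.

z = 0.961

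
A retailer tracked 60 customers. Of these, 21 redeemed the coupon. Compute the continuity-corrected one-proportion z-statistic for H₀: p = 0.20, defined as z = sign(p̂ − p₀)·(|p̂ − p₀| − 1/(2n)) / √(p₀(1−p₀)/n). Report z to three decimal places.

With x = 21 successes in n = 60, p̂ = 0.35000. p̂ − p₀ = 0.150000.
Continuity correction 1/(2n) = 1/120 = 0.008333.
Corrected numerator: |0.150000| − 0.008333 = 0.141667.
Null standard error: √(0.20·0.80/60) = √0.002666667 = 0.051640.
z = +0.141667/0.051640 = 2.743.

z = 2.743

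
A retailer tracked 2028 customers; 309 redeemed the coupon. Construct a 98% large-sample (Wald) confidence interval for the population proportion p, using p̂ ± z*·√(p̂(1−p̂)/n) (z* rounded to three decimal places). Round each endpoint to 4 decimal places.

(0.1338, 0.1709)

Sample proportion p̂ = 309/2028 = 0.15237.
Standard error of p̂: √(0.129151/2028) = √0.000063684 = 0.007980.
For 98% confidence, z* = 2.326.
Margin = 2.326·0.007980 = 0.01856.
So the interval runs from 0.1338 to 0.1709.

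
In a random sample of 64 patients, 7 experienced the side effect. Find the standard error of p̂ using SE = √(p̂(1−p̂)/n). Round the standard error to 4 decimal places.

With x = 7 successes in n = 64, p̂ = 0.10938.
p̂(1−p̂) = 0.10938·0.89062 = 0.097416.
SE = √(0.097416/64) = √0.001522125 = 0.0390.

SE = 0.0390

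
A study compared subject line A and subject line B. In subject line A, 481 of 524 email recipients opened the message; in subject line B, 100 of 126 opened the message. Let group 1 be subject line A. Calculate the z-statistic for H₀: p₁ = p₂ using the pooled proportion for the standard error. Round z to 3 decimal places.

Sample proportions: p̂₁ = 481/524 = 0.91794 and p̂₂ = 100/126 = 0.79365.
Pooled p̂ = (481+100)/(524+126) = 581/650 = 0.89385.
SE = √[p̂(1−p̂)(1/n₁+1/n₂)] = √[0.89385·0.10615·(1/524+1/126)] ≈ 0.030564.
z = 0.12429/0.030564 = 4.067.

z = 4.067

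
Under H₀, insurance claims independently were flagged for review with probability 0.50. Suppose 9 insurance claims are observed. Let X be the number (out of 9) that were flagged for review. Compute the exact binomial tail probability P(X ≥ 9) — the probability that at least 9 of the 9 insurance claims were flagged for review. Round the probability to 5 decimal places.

X ~ Binomial(n=9, p=0.50).
P(X ≥ 9) = C(9,9)·0.50^9·0.50^0.
= 0.001953 = 0.00195.

P = 0.00195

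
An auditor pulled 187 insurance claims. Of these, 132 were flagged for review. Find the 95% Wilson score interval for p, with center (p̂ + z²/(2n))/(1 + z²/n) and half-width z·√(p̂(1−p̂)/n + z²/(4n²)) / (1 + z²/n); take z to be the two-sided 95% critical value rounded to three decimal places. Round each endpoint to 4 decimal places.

(0.6370, 0.7665)

p̂ = 132/187 = 0.70588; z = 1.960, so z² = 3.841600.
1 + z²/n = 1.020543.
Center = (0.70588 + 0.010272)/1.020543 = 0.70174.
Radicand: p̂(1−p̂)/n + z²/(4n²) = 0.001110227 + 0.000027464 = 0.001137691.
Half-width = z·√(radicand)/denom = 1.960·0.033730/1.020543 = 0.06478.
So the interval runs from 0.6370 to 0.7665.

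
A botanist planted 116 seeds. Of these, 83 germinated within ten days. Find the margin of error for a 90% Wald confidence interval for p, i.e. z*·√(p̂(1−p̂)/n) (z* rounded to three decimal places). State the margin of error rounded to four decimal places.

ME = 0.0689

Sample proportion p̂ = 83/116 = 0.71552.
SE(p̂) = √(0.71552·0.28448/116) = 0.041890.
For 90% confidence, z* = 1.645.
Margin of error = z*·SE = 1.645 × 0.041890 = 0.0689.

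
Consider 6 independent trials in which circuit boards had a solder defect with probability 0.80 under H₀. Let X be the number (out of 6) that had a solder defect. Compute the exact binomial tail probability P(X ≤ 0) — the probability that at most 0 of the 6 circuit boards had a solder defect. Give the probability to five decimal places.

X ~ Binomial(n=6, p=0.80).
P(X ≤ 0) = C(6,0)·0.80^0·0.20^6.
= 0.000064 = 0.00006.

P = 0.00006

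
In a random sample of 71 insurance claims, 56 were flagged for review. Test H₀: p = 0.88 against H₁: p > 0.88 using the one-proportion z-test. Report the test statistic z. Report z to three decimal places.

z = -2.367

With x = 56 successes in n = 71, p̂ = 0.78873.
SE₀ = √(0.88·0.12/71) = 0.038566.
z = (0.78873 − 0.88)/0.038566 = -0.09127/0.038566 = -2.367.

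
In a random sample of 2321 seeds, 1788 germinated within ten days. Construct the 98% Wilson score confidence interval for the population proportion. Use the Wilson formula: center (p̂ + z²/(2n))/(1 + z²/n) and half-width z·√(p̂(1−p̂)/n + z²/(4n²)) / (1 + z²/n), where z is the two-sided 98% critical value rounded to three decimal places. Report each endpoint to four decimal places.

(0.7494, 0.7900)

Here p̂ = 1788/2321 = 0.77036 and z = 2.326 (z² = 5.410276).
Denominator 1 + z²/n = 1 + 5.410276/2321 = 1.002331.
Adjusted center: (0.77036 + z²/(2n))/1.002331 = 0.76973.
Radicand: p̂(1−p̂)/n + z²/(4n²) = 0.000076220 + 0.000000251 = 0.000076471.
Half-width = z·√(radicand)/denom = 2.326·0.008745/1.002331 = 0.02029.
So the interval runs from 0.7494 to 0.7900.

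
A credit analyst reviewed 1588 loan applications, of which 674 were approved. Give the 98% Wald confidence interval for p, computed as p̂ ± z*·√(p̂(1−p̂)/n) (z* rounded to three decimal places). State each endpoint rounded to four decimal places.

(0.3956, 0.4533)

With x = 674 successes in n = 1588, p̂ = 0.42443.
SE(p̂) = √(0.42443·0.57557/1588) = 0.012403.
z* = 2.326 at the 98% level.
Margin = 2.326·0.012403 = 0.02885.
So the interval runs from 0.3956 to 0.4533.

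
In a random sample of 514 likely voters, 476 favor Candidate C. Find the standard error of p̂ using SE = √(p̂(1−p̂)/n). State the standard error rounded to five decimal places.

With x = 476 successes in n = 514, p̂ = 0.92607.
p̂(1−p̂) = 0.92607·0.07393 = 0.068464.
SE = √(0.068464/514) = √0.000133198 = 0.01154.

SE = 0.01154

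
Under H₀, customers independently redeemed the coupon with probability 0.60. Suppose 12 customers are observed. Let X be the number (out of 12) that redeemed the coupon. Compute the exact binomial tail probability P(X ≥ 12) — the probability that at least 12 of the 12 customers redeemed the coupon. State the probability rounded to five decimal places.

X is binomial with n = 12 and p = 0.60.
P(X ≥ 12) = C(12,12)·0.60^12·0.40^0.
= 0.002177 = 0.00218.

P = 0.00218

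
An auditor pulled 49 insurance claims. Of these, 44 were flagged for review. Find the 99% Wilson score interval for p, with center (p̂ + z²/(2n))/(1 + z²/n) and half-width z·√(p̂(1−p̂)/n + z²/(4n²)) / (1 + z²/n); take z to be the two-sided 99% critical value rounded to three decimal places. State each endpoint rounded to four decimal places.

(0.7357, 0.9653)

p̂ = 44/49 = 0.89796; z = 2.576, so z² = 6.635776.
Denominator 1 + z²/n = 1 + 6.635776/49 = 1.135424.
Center = (0.89796 + 0.067712)/1.135424 = 0.85049.
Radicand: p̂(1−p̂)/n + z²/(4n²) = 0.001869969 + 0.000690939 = 0.002560908.
Half-width = 2.576·√0.002560908/1.135424 = 0.11481.
CI: 0.85049 ± 0.11481 = (0.7357, 0.9653).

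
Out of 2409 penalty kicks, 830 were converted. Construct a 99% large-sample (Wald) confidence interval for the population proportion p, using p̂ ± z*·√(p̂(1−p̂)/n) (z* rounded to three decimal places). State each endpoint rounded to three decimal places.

(0.320, 0.369)

With x = 830 successes in n = 2409, p̂ = 0.34454.
Standard error of p̂: √(0.225833/2409) = √0.000093745 = 0.009682.
z* = 2.576 at the 99% level.
Margin = 2.576·0.009682 = 0.02494.
So the interval runs from 0.320 to 0.369.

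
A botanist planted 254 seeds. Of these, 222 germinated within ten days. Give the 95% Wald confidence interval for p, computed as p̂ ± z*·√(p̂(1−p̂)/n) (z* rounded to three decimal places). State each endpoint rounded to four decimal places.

The sample proportion is 222/254 = 0.87402.
SE = √(p̂(1−p̂)/n) = √(0.110112/254) = 0.020821.
z* = 1.960 at the 95% level.
Margin of error: 1.960 × 0.020821 = 0.04081.
So the interval runs from 0.8332 to 0.9148.

(0.8332, 0.9148)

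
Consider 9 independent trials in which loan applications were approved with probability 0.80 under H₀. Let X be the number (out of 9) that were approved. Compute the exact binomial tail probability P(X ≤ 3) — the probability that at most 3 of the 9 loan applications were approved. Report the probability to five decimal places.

X ~ Binomial(n=9, p=0.80).
P(X ≤ 3) = C(9,0)·0.80^0·0.20^9 + C(9,1)·0.80^1·0.20^8 + C(9,2)·0.80^2·0.20^7 + C(9,3)·0.80^3·0.20^6.
= 0.000001 + 0.000018 + 0.000295 + 0.002753 = 0.00307.

P = 0.00307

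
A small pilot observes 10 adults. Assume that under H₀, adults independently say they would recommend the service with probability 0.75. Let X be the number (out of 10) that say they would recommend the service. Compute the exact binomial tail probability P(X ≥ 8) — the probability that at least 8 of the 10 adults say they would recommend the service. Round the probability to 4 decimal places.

P = 0.5256

X is binomial with n = 10 and p = 0.75.
P(X ≥ 8) = C(10,8)·0.75^8·0.25^2 + C(10,9)·0.75^9·0.25^1 + C(10,10)·0.75^10·0.25^0.
= 0.281568 + 0.187712 + 0.056314 = 0.5256.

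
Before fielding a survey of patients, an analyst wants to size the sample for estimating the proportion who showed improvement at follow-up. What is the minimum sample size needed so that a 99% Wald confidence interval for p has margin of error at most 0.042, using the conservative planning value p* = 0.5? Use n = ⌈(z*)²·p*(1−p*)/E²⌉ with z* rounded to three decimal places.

The 99% critical value is z* = 2.576.
p*(1−p*) = 0.2500.
(z*)²·p*(1−p*)/E² = 6.635776·0.2500/0.001764 = 940.444.
⌈940.444⌉ = 941.

n = 941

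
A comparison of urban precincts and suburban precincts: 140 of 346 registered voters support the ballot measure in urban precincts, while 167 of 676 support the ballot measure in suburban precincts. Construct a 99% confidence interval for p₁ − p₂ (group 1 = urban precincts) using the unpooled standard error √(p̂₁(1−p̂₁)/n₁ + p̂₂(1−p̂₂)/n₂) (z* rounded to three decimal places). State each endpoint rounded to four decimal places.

(0.0773, 0.2379)

p̂₁ = 140/346 = 0.40462, p̂₂ = 167/676 = 0.24704; p̂₁ − p̂₂ = 0.15758.
Unpooled SE = √(p̂₁(1−p̂₁)/n₁ + p̂₂(1−p̂₂)/n₂) = √(0.000696253 + 0.000275166) = 0.031168.
z* = 2.576 at the 99% level. Margin = 2.576·0.031168 = 0.08029.
Interval: 0.15758 ± 0.08029 → (0.0773, 0.2379).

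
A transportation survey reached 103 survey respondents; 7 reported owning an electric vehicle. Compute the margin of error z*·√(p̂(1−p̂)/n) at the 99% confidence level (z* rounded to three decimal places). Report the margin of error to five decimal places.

ME = 0.06388

The sample proportion is 7/103 = 0.06796.
SE = √(p̂(1−p̂)/n) = √(0.063342/103) = 0.024799.
The 99% critical value is z* = 2.576.
So ME = 0.06388.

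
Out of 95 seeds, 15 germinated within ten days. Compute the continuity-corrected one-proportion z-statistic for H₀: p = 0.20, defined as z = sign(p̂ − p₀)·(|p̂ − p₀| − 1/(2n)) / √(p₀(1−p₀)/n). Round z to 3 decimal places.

z = -0.898

The sample proportion is 15/95 = 0.15789. p̂ − p₀ = -0.042105.
Continuity correction 1/(2n) = 1/190 = 0.005263.
Corrected numerator: |-0.042105| − 0.005263 = 0.036842.
SE₀ = √(0.20·0.80/95) = 0.041039.
z = −0.036842/0.041039 = -0.898.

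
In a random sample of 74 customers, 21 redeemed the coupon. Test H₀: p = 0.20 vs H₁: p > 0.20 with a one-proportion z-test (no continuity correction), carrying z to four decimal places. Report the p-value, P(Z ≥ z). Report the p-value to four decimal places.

p-value = 0.0358

The sample proportion is 21/74 = 0.28378.
SE₀ = √(0.20·0.80/74) = 0.046499.
z = (p̂ − p₀)/SE = (21/74 − 0.20)/0.046499 ≈ 1.8018.
p-value = P(Z ≥ z) with z = 1.8018 → 0.0358.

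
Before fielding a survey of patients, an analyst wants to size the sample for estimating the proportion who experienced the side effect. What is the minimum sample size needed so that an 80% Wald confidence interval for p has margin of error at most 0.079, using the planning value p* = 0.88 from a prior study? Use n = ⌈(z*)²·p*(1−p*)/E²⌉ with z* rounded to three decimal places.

z* = 1.282 at the 80% level.
p*(1−p*) = 0.88·0.12 = 0.1056.
(z*)²·p*(1−p*)/E² = 1.643524·0.1056/0.006241 = 27.809.
Rounding up, n = 28.

n = 28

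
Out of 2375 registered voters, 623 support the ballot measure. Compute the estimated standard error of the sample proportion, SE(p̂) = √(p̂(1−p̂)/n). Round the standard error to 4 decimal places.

SE = 0.0090

The sample proportion is 623/2375 = 0.26232.
p̂(1−p̂) = 0.193508.
SE = √(0.193508/2375) = √0.000081477 = 0.0090.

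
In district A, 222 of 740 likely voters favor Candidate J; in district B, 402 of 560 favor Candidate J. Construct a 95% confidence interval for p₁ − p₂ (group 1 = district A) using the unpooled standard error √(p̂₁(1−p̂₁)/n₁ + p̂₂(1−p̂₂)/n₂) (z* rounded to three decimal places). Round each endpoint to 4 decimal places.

p̂₁ = 0.30000, p̂₂ = 0.71786, so the observed difference is -0.41786.
Unpooled SE = √(p̂₁(1−p̂₁)/n₁ + p̂₂(1−p̂₂)/n₂) = √(0.000283784 + 0.000361675) = 0.025406.
For 95% confidence, z* = 1.960. Margin of error = 0.04980.
CI: -0.41786 ± 0.04980 = (-0.4677, -0.3681).

(-0.4677, -0.3681)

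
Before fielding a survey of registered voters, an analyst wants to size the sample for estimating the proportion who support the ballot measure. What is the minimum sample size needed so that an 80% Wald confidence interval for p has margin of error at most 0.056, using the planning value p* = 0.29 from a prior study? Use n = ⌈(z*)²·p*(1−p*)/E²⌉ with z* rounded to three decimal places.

z* = 1.282 at the 80% level.
p*(1−p*) = 0.2059.
(z*)²·p*(1−p*)/E² = 1.643524·0.2059/0.003136 = 107.909.
Rounding up, n = 108.

n = 108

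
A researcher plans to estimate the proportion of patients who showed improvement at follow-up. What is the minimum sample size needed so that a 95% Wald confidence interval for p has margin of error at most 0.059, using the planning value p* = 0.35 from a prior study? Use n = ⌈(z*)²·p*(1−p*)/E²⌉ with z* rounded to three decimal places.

n = 252

For 95% confidence, z* = 1.960.
p*(1−p*) = 0.2275.
Required n before rounding: 3.841600 × 0.2275 / 0.059² = 251.067.
Rounding up, n = 252.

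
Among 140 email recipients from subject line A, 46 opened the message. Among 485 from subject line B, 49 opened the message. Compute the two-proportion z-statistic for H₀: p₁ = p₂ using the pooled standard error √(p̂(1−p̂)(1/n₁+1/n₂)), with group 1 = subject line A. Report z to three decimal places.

z = 6.606

Sample proportions: p̂₁ = 46/140 = 0.32857 and p̂₂ = 49/485 = 0.10103.
Pooled p̂ = (46+49)/(140+485) = 95/625 = 0.15200.
Pooled SE = √[0.1288960·0.00920471] ≈ 0.034445.
z = (p̂₁ − p̂₂)/SE = (0.32857 − 0.10103)/0.034445 = 0.22754/0.034445 = 6.606.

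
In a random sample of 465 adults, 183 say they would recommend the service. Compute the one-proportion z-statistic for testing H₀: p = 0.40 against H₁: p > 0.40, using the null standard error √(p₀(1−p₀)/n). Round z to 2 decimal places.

z = -0.28

The sample proportion is 183/465 = 0.39355.
Null standard error: √(0.40·0.60/465) = √0.000516129 = 0.022718.
z = (p̂ − p₀)/SE = (0.39355 − 0.40)/0.022718 = -0.28.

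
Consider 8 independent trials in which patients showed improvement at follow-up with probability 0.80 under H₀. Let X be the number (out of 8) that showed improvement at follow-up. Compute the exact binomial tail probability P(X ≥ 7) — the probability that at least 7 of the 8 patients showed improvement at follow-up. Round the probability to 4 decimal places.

P = 0.5033

X is binomial with n = 8 and p = 0.80.
P(X ≥ 7) = C(8,7)·0.80^7·0.20^1 + C(8,8)·0.80^8·0.20^0.
= 0.335544 + 0.167772 = 0.5033.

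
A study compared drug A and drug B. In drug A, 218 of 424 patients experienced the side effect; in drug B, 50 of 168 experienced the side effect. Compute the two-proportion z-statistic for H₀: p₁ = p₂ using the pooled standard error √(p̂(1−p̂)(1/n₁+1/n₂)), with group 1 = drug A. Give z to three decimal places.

p̂₁ = 218/424 = 0.51415, p̂₂ = 50/168 = 0.29762.
Pooling: p̂ = 268/592 = 0.45270.
Pooled SE = √[0.2477630·0.00831087] ≈ 0.045378.
z = 0.21653/0.045378 = 4.772.

z = 4.772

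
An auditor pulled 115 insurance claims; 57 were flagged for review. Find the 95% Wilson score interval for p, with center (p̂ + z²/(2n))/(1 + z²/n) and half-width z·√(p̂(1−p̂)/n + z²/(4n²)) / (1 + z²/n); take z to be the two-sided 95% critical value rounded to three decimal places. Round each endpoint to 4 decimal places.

Here p̂ = 57/115 = 0.49565 and z = 1.960 (z² = 3.841600).
Denominator 1 + z²/n = 1 + 3.841600/115 = 1.033405.
Adjusted center: (0.49565 + z²/(2n))/1.033405 = 0.49579.
Radicand: p̂(1−p̂)/n + z²/(4n²) = 0.002173749 + 0.000072620 = 0.002246369.
Half-width = 1.960·√0.002246369/1.033405 = 0.08989.
CI: 0.49579 ± 0.08989 = (0.4059, 0.5857).

(0.4059, 0.5857)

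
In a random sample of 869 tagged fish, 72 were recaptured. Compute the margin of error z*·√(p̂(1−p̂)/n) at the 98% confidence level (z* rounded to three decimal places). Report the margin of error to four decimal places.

ME = 0.0218

The sample proportion is 72/869 = 0.08285.
Standard error of p̂: √(0.075989/869) = √0.000087444 = 0.009351.
For 98% confidence, z* = 2.326.
So ME = 0.0218.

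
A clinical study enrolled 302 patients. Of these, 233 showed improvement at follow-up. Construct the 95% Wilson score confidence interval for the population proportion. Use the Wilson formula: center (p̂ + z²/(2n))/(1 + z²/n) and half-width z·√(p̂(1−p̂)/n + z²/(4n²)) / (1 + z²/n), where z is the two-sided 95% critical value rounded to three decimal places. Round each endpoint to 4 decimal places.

p̂ = 233/302 = 0.77152; z = 1.960, so z² = 3.841600.
1 + z²/n = 1.012721.
Center = (0.77152 + 0.006360)/1.012721 = 0.76811.
Radicand: p̂(1−p̂)/n + z²/(4n²) = 0.000583693 + 0.000010530 = 0.000594223.
Half-width = z·√(radicand)/denom = 1.960·0.024377/1.012721 = 0.04718.
Interval: 0.76811 ± 0.04718 → (0.7209, 0.8153).

(0.7209, 0.8153)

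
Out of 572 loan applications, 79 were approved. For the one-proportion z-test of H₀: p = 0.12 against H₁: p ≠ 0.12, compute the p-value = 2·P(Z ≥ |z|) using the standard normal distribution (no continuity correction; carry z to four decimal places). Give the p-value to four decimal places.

p̂ = 79/572 = 0.13811.
SE₀ = √(0.12·0.88/572) = 0.013587.
z = (p̂ − p₀)/SE = (79/572 − 0.12)/0.013587 ≈ 1.3330.
p-value = 2·P(Z ≥ |z|) with z = 1.3330 → 0.1825.

p-value = 0.1825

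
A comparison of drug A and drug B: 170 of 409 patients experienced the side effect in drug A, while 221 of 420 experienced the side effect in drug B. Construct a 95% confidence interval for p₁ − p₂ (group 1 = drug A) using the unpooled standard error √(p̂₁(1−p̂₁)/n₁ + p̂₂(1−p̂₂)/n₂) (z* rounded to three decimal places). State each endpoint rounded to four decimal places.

(-0.1781, -0.0430)

p̂₁ = 0.41565, p̂₂ = 0.52619, so the observed difference is -0.11054.
Unpooled SE = √(p̂₁(1−p̂₁)/n₁ + p̂₂(1−p̂₂)/n₂) = √(0.000593850 + 0.000593605) = 0.034459.
The 95% critical value is z* = 1.960. Margin = 1.960·0.034459 = 0.06754.
CI: -0.11054 ± 0.06754 = (-0.1781, -0.0430).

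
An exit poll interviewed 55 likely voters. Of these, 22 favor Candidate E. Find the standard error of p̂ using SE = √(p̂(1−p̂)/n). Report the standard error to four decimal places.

p̂ = 22/55 = 0.40000.
p̂(1−p̂) = 0.40000·0.60000 = 0.240000.
SE = √(0.240000/55) = 0.0661.

SE = 0.0661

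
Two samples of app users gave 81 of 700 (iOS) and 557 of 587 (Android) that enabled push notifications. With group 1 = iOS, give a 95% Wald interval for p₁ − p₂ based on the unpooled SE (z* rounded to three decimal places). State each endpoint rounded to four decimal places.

(-0.8628, -0.8035)

p̂₁ = 81/700 = 0.11571, p̂₂ = 557/587 = 0.94889; p̂₁ − p̂₂ = -0.83318.
Unpooled SE = √(p̂₁(1−p̂₁)/n₁ + p̂₂(1−p̂₂)/n₂) = √(0.000146178 + 0.000082616) = 0.015126.
z* = 1.960 at the 95% level. Margin = 1.960·0.015126 = 0.02965.
So the interval runs from -0.8628 to -0.8035.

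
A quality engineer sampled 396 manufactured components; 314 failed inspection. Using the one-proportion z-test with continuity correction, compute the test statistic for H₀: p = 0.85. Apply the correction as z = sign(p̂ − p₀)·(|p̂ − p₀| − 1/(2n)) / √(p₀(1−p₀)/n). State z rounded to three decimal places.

The sample proportion is 314/396 = 0.79293. p̂ − p₀ = -0.057071.
Continuity correction 1/(2n) = 1/792 = 0.001263.
Corrected numerator: |-0.057071| − 0.001263 = 0.055808.
SE₀ = √(0.85·0.15/396) = 0.017944.
z = −0.055808/0.017944 = -3.110.

z = -3.110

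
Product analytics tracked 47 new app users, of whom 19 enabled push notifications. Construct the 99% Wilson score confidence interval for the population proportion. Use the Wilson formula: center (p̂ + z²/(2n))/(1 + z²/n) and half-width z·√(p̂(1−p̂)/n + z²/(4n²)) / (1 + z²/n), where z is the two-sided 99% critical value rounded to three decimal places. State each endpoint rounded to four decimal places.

Here p̂ = 19/47 = 0.40426 and z = 2.576 (z² = 6.635776).
1 + z²/n = 1.141187.
Center = (0.40426 + 0.070593)/1.141187 = 0.41610.
Radicand: p̂(1−p̂)/n + z²/(4n²) = 0.005124105 + 0.000750993 = 0.005875098.
Half-width = z·√(radicand)/denom = 2.576·0.076649/1.141187 = 0.17302.
CI: 0.41610 ± 0.17302 = (0.2431, 0.5891).

(0.2431, 0.5891)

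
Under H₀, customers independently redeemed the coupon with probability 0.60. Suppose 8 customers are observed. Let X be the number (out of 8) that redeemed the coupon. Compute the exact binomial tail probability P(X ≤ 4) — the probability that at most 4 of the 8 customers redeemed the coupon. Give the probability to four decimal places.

P = 0.4059

X ~ Binomial(n=8, p=0.60).
P(X ≤ 4) = Σ_{j=0}^{4} C(8,j)·0.60^j·0.40^{8−j}.
= 0.000655 + 0.007864 + 0.041288 + 0.123863 + 0.232243 = 0.4059.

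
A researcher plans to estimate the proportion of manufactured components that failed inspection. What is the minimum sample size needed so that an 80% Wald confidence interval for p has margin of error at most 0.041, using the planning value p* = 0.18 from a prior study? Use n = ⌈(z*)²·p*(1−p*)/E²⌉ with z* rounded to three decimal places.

n = 145

The 80% critical value is z* = 1.282.
p*(1−p*) = 0.1476.
(z*)²·p*(1−p*)/E² = 1.643524·0.1476/0.001681 = 144.309.
⌈144.309⌉ = 145.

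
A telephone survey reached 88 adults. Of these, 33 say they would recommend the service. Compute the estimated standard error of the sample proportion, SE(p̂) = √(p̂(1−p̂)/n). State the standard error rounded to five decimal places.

SE = 0.05161

With x = 33 successes in n = 88, p̂ = 0.37500.
p̂(1−p̂) = 0.234375.
SE = √(0.234375/88) = 0.05161.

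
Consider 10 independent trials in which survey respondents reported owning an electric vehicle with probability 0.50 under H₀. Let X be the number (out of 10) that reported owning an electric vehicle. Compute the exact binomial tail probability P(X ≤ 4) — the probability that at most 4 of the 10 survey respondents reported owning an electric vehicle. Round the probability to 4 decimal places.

P = 0.3770

X is binomial with n = 10 and p = 0.50.
P(X ≤ 4) = Σ_{j=0}^{4} C(10,j)·0.50^j·0.50^{10−j}.
= 0.000977 + 0.009766 + 0.043945 + 0.117188 + 0.205078 = 0.3770.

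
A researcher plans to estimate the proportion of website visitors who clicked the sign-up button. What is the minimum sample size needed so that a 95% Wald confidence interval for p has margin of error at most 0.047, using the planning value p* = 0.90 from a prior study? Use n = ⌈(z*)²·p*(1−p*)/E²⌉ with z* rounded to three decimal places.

n = 157

z* = 1.960 at the 95% level.
p*(1−p*) = 0.0900.
Required n before rounding: 3.841600 × 0.0900 / 0.047² = 156.516.
⌈156.516⌉ = 157.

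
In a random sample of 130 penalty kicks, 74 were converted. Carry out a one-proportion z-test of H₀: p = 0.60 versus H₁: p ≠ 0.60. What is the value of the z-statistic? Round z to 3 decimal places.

Sample proportion p̂ = 74/130 = 0.56923.
SE₀ = √(0.60·0.40/130) = 0.042967.
z = (p̂ − p₀)/SE = (0.56923 − 0.60)/0.042967 = -0.716.

z = -0.716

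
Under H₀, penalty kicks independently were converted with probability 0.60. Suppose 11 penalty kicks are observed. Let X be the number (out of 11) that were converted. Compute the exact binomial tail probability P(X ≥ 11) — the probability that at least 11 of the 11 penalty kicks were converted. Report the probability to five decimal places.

X ~ Binomial(n=11, p=0.60).
P(X ≥ 11) = C(11,11)·0.60^11·0.40^0.
= 0.003628 = 0.00363.

P = 0.00363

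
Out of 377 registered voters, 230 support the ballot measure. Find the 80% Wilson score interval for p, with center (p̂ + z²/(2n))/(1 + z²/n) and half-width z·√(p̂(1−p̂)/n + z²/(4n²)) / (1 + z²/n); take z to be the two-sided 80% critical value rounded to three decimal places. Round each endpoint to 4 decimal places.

(0.5775, 0.6417)

p̂ = 230/377 = 0.61008; z = 1.282, so z² = 1.643524.
Denominator 1 + z²/n = 1 + 1.643524/377 = 1.004359.
Adjusted center: (0.61008 + z²/(2n))/1.004359 = 0.60960.
Radicand: p̂(1−p̂)/n + z²/(4n²) = 0.000630988 + 0.000002891 = 0.000633879.
Half-width = 1.282·√0.000633879/1.004359 = 0.03214.
Interval: 0.60960 ± 0.03214 → (0.5775, 0.6417).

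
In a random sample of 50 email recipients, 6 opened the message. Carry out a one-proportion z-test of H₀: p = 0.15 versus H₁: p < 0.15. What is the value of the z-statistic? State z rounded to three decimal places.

The sample proportion is 6/50 = 0.12000.
SE₀ = √(0.15·0.85/50) = 0.050498.
z = (p̂ − p₀)/SE = (0.12000 − 0.15)/0.050498 = -0.594.

z = -0.594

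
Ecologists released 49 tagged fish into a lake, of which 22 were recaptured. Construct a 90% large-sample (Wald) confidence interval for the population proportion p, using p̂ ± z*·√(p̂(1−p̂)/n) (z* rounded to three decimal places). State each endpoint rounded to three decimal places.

(0.332, 0.566)

Sample proportion p̂ = 22/49 = 0.44898.
SE = √(p̂(1−p̂)/n) = √(0.247397/49) = 0.071056.
The 90% critical value is z* = 1.645.
Margin = 1.645·0.071056 = 0.11689.
Interval: 0.44898 ± 0.11689 → (0.332, 0.566).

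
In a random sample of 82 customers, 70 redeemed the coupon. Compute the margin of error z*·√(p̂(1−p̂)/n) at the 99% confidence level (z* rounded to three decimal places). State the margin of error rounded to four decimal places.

p̂ = 70/82 = 0.85366.
SE = √(p̂(1−p̂)/n) = √(0.124926/82) = 0.039032.
The 99% critical value is z* = 2.576.
ME = 2.576·0.039032 = 0.1005.

ME = 0.1005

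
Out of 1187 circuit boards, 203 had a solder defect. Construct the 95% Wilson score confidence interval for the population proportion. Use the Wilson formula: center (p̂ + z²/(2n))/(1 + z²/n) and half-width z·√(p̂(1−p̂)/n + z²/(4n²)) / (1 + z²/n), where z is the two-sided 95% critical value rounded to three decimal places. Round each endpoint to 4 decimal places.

p̂ = 203/1187 = 0.17102; z = 1.960, so z² = 3.841600.
Denominator 1 + z²/n = 1 + 3.841600/1187 = 1.003236.
Center = (0.17102 + 0.001618)/1.003236 = 0.17208.
Radicand: p̂(1−p̂)/n + z²/(4n²) = 0.000119437 + 0.000000682 = 0.000120119.
Half-width = z·√(radicand)/denom = 1.960·0.010960/1.003236 = 0.02141.
So the interval runs from 0.1507 to 0.1935.

(0.1507, 0.1935)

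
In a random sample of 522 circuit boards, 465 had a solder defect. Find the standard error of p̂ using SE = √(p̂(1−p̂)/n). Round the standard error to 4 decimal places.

The sample proportion is 465/522 = 0.89080.
p̂(1−p̂) = 0.097275.
Dividing by n and taking the root: √0.000186351 = 0.0137.

SE = 0.0137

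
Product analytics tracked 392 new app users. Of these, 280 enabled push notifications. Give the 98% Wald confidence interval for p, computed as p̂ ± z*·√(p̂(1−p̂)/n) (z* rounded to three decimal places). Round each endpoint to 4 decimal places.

(0.6612, 0.7674)

p̂ = 280/392 = 0.71429.
Standard error of p̂: √(0.204082/392) = √0.000520616 = 0.022817.
z* = 2.326 at the 98% level.
Margin of error: 2.326 × 0.022817 = 0.05307.
So the interval runs from 0.6612 to 0.7674.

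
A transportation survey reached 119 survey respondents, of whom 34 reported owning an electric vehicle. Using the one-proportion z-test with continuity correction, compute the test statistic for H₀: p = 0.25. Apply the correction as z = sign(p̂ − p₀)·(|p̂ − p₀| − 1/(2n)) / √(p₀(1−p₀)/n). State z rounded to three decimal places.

z = 0.794

The sample proportion is 34/119 = 0.28571. p̂ − p₀ = 0.035714.
Continuity correction 1/(2n) = 1/238 = 0.004202.
Corrected numerator: |0.035714| − 0.004202 = 0.031512.
Under H₀, SE = √(p₀(1−p₀)/n) = √(0.25·0.75/119) = √0.001575630 = 0.039694.
z = (+)0.031512/0.039694 = 0.794.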